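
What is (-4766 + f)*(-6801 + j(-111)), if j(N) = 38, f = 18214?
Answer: -90948824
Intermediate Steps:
(-4766 + f)*(-6801 + j(-111)) = (-4766 + 18214)*(-6801 + 38) = 13448*(-6763) = -90948824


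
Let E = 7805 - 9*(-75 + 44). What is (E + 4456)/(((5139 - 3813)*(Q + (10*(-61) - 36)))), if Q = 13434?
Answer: 1045/1413074 ≈ 0.00073952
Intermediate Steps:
E = 8084 (E = 7805 - 9*(-31) = 7805 - 1*(-279) = 7805 + 279 = 8084)
(E + 4456)/(((5139 - 3813)*(Q + (10*(-61) - 36)))) = (8084 + 4456)/(((5139 - 3813)*(13434 + (10*(-61) - 36)))) = 12540/((1326*(13434 + (-610 - 36)))) = 12540/((1326*(13434 - 646))) = 12540/((1326*12788)) = 12540/16956888 = 12540*(1/16956888) = 1045/1413074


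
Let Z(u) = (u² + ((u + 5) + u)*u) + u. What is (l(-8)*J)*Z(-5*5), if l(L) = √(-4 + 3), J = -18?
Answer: -31050*I ≈ -31050.0*I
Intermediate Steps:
l(L) = I (l(L) = √(-1) = I)
Z(u) = u + u² + u*(5 + 2*u) (Z(u) = (u² + ((5 + u) + u)*u) + u = (u² + (5 + 2*u)*u) + u = (u² + u*(5 + 2*u)) + u = u + u² + u*(5 + 2*u))
(l(-8)*J)*Z(-5*5) = (I*(-18))*(3*(-5*5)*(2 - 5*5)) = (-18*I)*(3*(-25)*(2 - 25)) = (-18*I)*(3*(-25)*(-23)) = -18*I*1725 = -31050*I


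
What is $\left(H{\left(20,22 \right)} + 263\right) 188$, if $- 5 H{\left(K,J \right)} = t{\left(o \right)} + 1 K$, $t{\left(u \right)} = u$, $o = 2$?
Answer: $\frac{243084}{5} \approx 48617.0$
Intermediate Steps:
$H{\left(K,J \right)} = - \frac{2}{5} - \frac{K}{5}$ ($H{\left(K,J \right)} = - \frac{2 + 1 K}{5} = - \frac{2 + K}{5} = - \frac{2}{5} - \frac{K}{5}$)
$\left(H{\left(20,22 \right)} + 263\right) 188 = \left(\left(- \frac{2}{5} - 4\right) + 263\right) 188 = \left(- \frac{22}{5} + 263\right) 188 = \frac{1293}{5} \cdot 188 = \frac{243084}{5}$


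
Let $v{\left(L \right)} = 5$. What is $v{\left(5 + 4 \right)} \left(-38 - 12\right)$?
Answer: $-250$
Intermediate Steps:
$v{\left(5 + 4 \right)} \left(-38 - 12\right) = 5 \left(-38 - 12\right) = 5 \left(-50\right) = -250$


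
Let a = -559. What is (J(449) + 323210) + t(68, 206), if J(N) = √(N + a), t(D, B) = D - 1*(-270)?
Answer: 323548 + I*√110 ≈ 3.2355e+5 + 10.488*I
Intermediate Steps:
t(D, B) = 270 + D (t(D, B) = D + 270 = 270 + D)
J(N) = √(-559 + N) (J(N) = √(N - 559) = √(-559 + N))
(J(449) + 323210) + t(68, 206) = (√(-559 + 449) + 323210) + (270 + 68) = (√(-110) + 323210) + 338 = (I*√110 + 323210) + 338 = (323210 + I*√110) + 338 = 323548 + I*√110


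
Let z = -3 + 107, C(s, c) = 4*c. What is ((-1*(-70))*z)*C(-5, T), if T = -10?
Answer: -291200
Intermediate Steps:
z = 104
((-1*(-70))*z)*C(-5, T) = (-1*(-70)*104)*(4*(-10)) = (70*104)*(-40) = 7280*(-40) = -291200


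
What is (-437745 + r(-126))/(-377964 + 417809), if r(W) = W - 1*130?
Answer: -438001/39845 ≈ -10.993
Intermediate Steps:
r(W) = -130 + W (r(W) = W - 130 = -130 + W)
(-437745 + r(-126))/(-377964 + 417809) = (-437745 + (-130 - 126))/(-377964 + 417809) = (-437745 - 256)/39845 = -438001*1/39845 = -438001/39845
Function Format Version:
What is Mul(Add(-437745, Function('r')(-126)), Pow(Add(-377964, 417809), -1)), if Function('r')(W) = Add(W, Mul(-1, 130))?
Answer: Rational(-438001, 39845) ≈ -10.993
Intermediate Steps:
Function('r')(W) = Add(-130, W) (Function('r')(W) = Add(W, -130) = Add(-130, W))
Mul(Add(-437745, Function('r')(-126)), Pow(Add(-377964, 417809), -1)) = Mul(Add(-437745, Add(-130, -126)), Pow(Add(-377964, 417809), -1)) = Mul(Add(-437745, -256), Pow(39845, -1)) = Mul(-438001, Rational(1, 39845)) = Rational(-438001, 39845)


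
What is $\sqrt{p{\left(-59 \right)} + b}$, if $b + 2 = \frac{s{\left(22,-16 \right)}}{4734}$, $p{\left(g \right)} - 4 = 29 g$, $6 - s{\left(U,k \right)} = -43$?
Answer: $\frac{i \sqrt{4255527782}}{1578} \approx 41.34 i$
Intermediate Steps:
$s{\left(U,k \right)} = 49$ ($s{\left(U,k \right)} = 6 - -43 = 6 + 43 = 49$)
$p{\left(g \right)} = 4 + 29 g$
$b = - \frac{9419}{4734}$ ($b = -2 + \frac{49}{4734} = - \frac{9419}{4734} \approx -1.9896$)
$\sqrt{p{\left(-59 \right)} + b} = \sqrt{\left(4 + 29 \left(-59\right)\right) - \frac{9419}{4734}} = \sqrt{\left(4 - 1711\right) - \frac{9419}{4734}} = \sqrt{-1707 - \frac{9419}{4734}} = \sqrt{- \frac{8090357}{4734}} = \frac{i \sqrt{4255527782}}{1578}$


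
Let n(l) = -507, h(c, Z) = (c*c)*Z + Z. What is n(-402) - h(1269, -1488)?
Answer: 2396218149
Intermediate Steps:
h(c, Z) = Z + Z*c² (h(c, Z) = c²*Z + Z = Z*c² + Z = Z + Z*c²)
n(-402) - h(1269, -1488) = -507 - (-1488)*(1 + 1269²) = -507 - (-1488)*(1 + 1610361) = -507 - (-1488)*1610362 = -507 - 1*(-2396218656) = -507 + 2396218656 = 2396218149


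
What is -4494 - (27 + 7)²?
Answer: -5650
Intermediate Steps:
-4494 - (27 + 7)² = -4494 - 1*34² = -4494 - 1*1156 = -4494 - 1156 = -5650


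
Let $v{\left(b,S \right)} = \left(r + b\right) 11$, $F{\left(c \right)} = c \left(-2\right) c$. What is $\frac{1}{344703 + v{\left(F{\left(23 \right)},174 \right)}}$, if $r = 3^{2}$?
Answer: $\frac{1}{333164} \approx 3.0015 \cdot 10^{-6}$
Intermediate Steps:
$F{\left(c \right)} = - 2 c^{2}$ ($F{\left(c \right)} = - 2 c c = - 2 c^{2}$)
$r = 9$
$v{\left(b,S \right)} = 99 + 11 b$ ($v{\left(b,S \right)} = \left(9 + b\right) 11 = 99 + 11 b$)
$\frac{1}{344703 + v{\left(F{\left(23 \right)},174 \right)}} = \frac{1}{344703 + \left(99 + 11 \left(- 2 \cdot 23^{2}\right)\right)} = \frac{1}{344703 + \left(99 + 11 \left(\left(-2\right) 529\right)\right)} = \frac{1}{344703 + \left(99 + 11 \left(-1058\right)\right)} = \frac{1}{344703 + \left(99 - 11638\right)} = \frac{1}{344703 - 11539} = \frac{1}{333164}$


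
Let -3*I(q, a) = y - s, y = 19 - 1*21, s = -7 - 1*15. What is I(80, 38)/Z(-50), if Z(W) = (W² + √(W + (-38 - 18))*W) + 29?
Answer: -16860/6660841 - 1000*I*√106/19982523 ≈ -0.0025312 - 0.00051523*I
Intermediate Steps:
s = -22 (s = -7 - 15 = -22)
y = -2 (y = 19 - 21 = -2)
Z(W) = 29 + W² + W*√(-56 + W) (Z(W) = (W² + √(W - 56)*W) + 29 = (W² + √(-56 + W)*W) + 29 = (W² + W*√(-56 + W)) + 29 = 29 + W² + W*√(-56 + W))
I(q, a) = -20/3 (I(q, a) = -(-2 - 1*(-22))/3 = -(-2 + 22)/3 = -⅓*20 = -20/3)
I(80, 38)/Z(-50) = -20/(3*(29 + (-50)² - 50*√(-56 - 50))) = -20/(3*(29 + 2500 - 50*I*√106)) = -20/(3*(2529 - 50*I*√106))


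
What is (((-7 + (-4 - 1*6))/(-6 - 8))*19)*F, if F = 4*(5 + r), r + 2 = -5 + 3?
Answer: 646/7 ≈ 92.286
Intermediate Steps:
r = -4 (r = -2 + (-5 + 3) = -2 - 2 = -4)
F = 4 (F = 4*(5 - 4) = 4*1 = 4)
(((-7 + (-4 - 1*6))/(-6 - 8))*19)*F = (((-7 + (-4 - 1*6))/(-6 - 8))*19)*4 = (((-7 + (-4 - 6))/(-14))*19)*4 = (((-7 - 10)*(-1/14))*19)*4 = (-17*(-1/14)*19)*4 = ((17/14)*19)*4 = (323/14)*4 = 646/7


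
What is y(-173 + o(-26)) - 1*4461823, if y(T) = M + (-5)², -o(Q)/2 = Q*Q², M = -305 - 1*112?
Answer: -4462215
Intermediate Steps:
M = -417 (M = -305 - 112 = -417)
o(Q) = -2*Q³ (o(Q) = -2*Q*Q² = -2*Q³)
y(T) = -392 (y(T) = -417 + (-5)² = -417 + 25 = -392)
y(-173 + o(-26)) - 1*4461823 = -392 - 1*4461823 = -392 - 4461823 = -4462215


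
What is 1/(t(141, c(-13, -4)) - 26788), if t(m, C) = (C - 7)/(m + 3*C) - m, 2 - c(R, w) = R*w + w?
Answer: -3/80840 ≈ -3.7110e-5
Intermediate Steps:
c(R, w) = 2 - w - R*w (c(R, w) = 2 - (R*w + w) = 2 - (w + R*w) = 2 + (-w - R*w) = 2 - w - R*w)
t(m, C) = -m + (-7 + C)/(m + 3*C) (t(m, C) = (-7 + C)/(m + 3*C) - m = -m + (-7 + C)/(m + 3*C))
1/(t(141, c(-13, -4)) - 26788) = 1/((-7 + (2 - 1*(-4) - 1*(-13)*(-4)) - 1*141**2 - 3*(2 - 1*(-4) - 1*(-13)*(-4))*141)/(141 + 3*(2 - 1*(-4) - 1*(-13)*(-4))) - 26788) = 1/((-7 + (2 + 4 - 52) - 1*19881 - 3*(2 + 4 - 52)*141)/(141 + 3*(2 + 4 - 52)) - 26788) = 1/((-7 - 46 - 19881 - 3*(-46)*141)/(141 + 3*(-46)) - 26788) = 1/((-7 - 46 - 19881 + 19458)/(141 - 138) - 26788) = 1/(-476/3 - 26788) = 1/(-80840/3) = -3/80840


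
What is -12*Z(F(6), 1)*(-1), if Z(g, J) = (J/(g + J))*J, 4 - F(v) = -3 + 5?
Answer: 4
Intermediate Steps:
F(v) = 2 (F(v) = 4 - (-3 + 5) = 4 - 1*2 = 4 - 2 = 2)
Z(g, J) = J²/(J + g) (Z(g, J) = (J/(J + g))*J = J²/(J + g))
-12*Z(F(6), 1)*(-1) = -12*1²/(1 + 2)*(-1) = -12/3*(-1) = -12*⅓*(-1) = -4*(-1) = 4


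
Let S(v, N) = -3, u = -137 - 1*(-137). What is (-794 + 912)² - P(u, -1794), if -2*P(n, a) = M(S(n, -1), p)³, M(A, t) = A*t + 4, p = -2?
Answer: 14424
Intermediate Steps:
u = 0 (u = -137 + 137 = 0)
M(A, t) = 4 + A*t
P(n, a) = -500 (P(n, a) = -(4 - 3*(-2))³/2 = -(4 + 6)³/2 = -½*10³ = -½*1000 = -500)
(-794 + 912)² - P(u, -1794) = (-794 + 912)² - 1*(-500) = 118² + 500 = 13924 + 500 = 14424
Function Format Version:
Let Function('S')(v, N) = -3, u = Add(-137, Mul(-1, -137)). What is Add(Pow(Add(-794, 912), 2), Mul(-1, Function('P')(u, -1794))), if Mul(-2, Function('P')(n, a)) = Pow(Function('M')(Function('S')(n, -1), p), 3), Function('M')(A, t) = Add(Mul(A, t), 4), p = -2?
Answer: 14424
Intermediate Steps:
u = 0 (u = Add(-137, 137) = 0)
Function('M')(A, t) = Add(4, Mul(A, t))
Function('P')(n, a) = -500 (Function('P')(n, a) = Mul(Rational(-1, 2), Pow(Add(4, Mul(-3, -2)), 3)) = Mul(Rational(-1, 2), Pow(Add(4, 6), 3)) = Mul(Rational(-1, 2), Pow(10, 3)) = Mul(Rational(-1, 2), 1000) = -500)
Add(Pow(Add(-794, 912), 2), Mul(-1, Function('P')(u, -1794))) = Add(Pow(Add(-794, 912), 2), Mul(-1, -500)) = Add(Pow(118, 2), 500) = Add(13924, 500) = 14424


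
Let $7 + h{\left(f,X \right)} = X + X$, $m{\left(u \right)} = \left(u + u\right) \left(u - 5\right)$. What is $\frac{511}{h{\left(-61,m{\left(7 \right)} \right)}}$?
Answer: $\frac{73}{7} \approx 10.429$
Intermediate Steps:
$m{\left(u \right)} = 2 u \left(-5 + u\right)$
$h{\left(f,X \right)} = -7 + 2 X$ ($h{\left(f,X \right)} = -7 + \left(X + X\right) = -7 + 2 X$)
$\frac{511}{h{\left(-61,m{\left(7 \right)} \right)}} = \frac{511}{-7 + 2 \cdot 2 \cdot 7 \left(-5 + 7\right)} = \frac{511}{-7 + 2 \cdot 2 \cdot 7 \cdot 2} = \frac{511}{-7 + 2 \cdot 28} = \frac{511}{-7 + 56} = \frac{511}{49} = 511 \cdot \frac{1}{49} = \frac{73}{7}$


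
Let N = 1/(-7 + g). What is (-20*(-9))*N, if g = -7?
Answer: -90/7 ≈ -12.857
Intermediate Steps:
N = -1/14 (N = 1/(-7 - 7) = 1/(-14) = -1/14 ≈ -0.071429)
(-20*(-9))*N = -20*(-9)*(-1/14) = 180*(-1/14) = -90/7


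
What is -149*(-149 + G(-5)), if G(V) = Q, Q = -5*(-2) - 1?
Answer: 20860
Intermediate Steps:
Q = 9 (Q = 10 - 1 = 9)
G(V) = 9
-149*(-149 + G(-5)) = -149*(-149 + 9) = -149*(-140) = 20860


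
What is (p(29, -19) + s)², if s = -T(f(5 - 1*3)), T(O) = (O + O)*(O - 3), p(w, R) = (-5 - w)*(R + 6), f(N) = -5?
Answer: 131044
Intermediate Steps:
p(w, R) = (-5 - w)*(6 + R)
T(O) = 2*O*(-3 + O) (T(O) = (2*O)*(-3 + O) = 2*O*(-3 + O))
s = -80 (s = -2*(-5)*(-3 - 5) = -2*(-5)*(-8) = -1*80 = -80)
(p(29, -19) + s)² = ((-30 - 6*29 - 5*(-19) - 1*(-19)*29) - 80)² = ((-30 - 174 + 95 + 551) - 80)² = (442 - 80)² = 362² = 131044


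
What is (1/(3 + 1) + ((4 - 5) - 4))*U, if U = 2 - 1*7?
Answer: 95/4 ≈ 23.750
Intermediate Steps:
U = -5 (U = 2 - 7 = -5)
(1/(3 + 1) + ((4 - 5) - 4))*U = (1/(3 + 1) + ((4 - 5) - 4))*(-5) = (1/4 + (-1 - 4))*(-5) = (¼ - 5)*(-5) = -19/4*(-5) = 95/4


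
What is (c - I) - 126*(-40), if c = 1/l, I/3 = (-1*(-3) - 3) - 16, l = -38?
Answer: 193343/38 ≈ 5088.0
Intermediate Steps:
I = -48 (I = 3*((-1*(-3) - 3) - 16) = 3*((3 - 3) - 16) = 3*(0 - 16) = 3*(-16) = -48)
c = -1/38 (c = 1/(-38) = -1/38 ≈ -0.026316)
(c - I) - 126*(-40) = (-1/38 - 1*(-48)) - 126*(-40) = (-1/38 + 48) + 5040 = 1823/38 + 5040 = 193343/38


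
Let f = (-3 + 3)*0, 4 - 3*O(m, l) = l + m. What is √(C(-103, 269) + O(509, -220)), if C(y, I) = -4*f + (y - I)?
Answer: I*√467 ≈ 21.61*I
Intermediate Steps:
O(m, l) = 4/3 - l/3 - m/3 (O(m, l) = 4/3 - (l + m)/3 = 4/3 + (-l/3 - m/3) = 4/3 - l/3 - m/3)
f = 0 (f = 0*0 = 0)
C(y, I) = y - I (C(y, I) = -4*0 + (y - I) = 0 + (y - I) = y - I)
√(C(-103, 269) + O(509, -220)) = √((-103 - 1*269) + (4/3 - ⅓*(-220) - ⅓*509)) = √((-103 - 269) + (4/3 + 220/3 - 509/3)) = √(-372 - 95) = √(-467) = I*√467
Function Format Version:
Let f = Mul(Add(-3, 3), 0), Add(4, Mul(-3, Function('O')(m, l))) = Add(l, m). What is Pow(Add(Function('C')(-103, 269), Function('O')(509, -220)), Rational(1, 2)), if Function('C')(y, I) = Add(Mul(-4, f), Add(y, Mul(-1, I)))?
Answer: Mul(I, Pow(467, Rational(1, 2))) ≈ Mul(21.610, I)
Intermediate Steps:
Function('O')(m, l) = Add(Rational(4, 3), Mul(Rational(-1, 3), l), Mul(Rational(-1, 3), m)) (Function('O')(m, l) = Add(Rational(4, 3), Mul(Rational(-1, 3), Add(l, m))) = Add(Rational(4, 3), Add(Mul(Rational(-1, 3), l), Mul(Rational(-1, 3), m))) = Add(Rational(4, 3), Mul(Rational(-1, 3), l), Mul(Rational(-1, 3), m)))
f = 0 (f = Mul(0, 0) = 0)
Function('C')(y, I) = Add(y, Mul(-1, I)) (Function('C')(y, I) = Add(Mul(-4, 0), Add(y, Mul(-1, I))) = Add(0, Add(y, Mul(-1, I))) = Add(y, Mul(-1, I)))
Pow(Add(Function('C')(-103, 269), Function('O')(509, -220)), Rational(1, 2)) = Pow(Add(Add(-103, Mul(-1, 269)), Add(Rational(4, 3), Mul(Rational(-1, 3), -220), Mul(Rational(-1, 3), 509))), Rational(1, 2)) = Pow(Add(Add(-103, -269), Add(Rational(4, 3), Rational(220, 3), Rational(-509, 3))), Rational(1, 2)) = Pow(Add(-372, -95), Rational(1, 2)) = Pow(-467, Rational(1, 2)) = Mul(I, Pow(467, Rational(1, 2)))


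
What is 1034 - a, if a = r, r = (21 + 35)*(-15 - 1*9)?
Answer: 2378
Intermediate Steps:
r = -1344 (r = 56*(-15 - 9) = 56*(-24) = -1344)
a = -1344
1034 - a = 1034 - 1*(-1344) = 1034 + 1344 = 2378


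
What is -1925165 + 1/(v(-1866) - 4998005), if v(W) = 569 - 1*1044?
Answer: -9622898749201/4998480 ≈ -1.9252e+6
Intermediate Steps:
v(W) = -475 (v(W) = 569 - 1044 = -475)
-1925165 + 1/(v(-1866) - 4998005) = -1925165 + 1/(-475 - 4998005) = -1925165 + 1/(-4998480) = -1925165 - 1/4998480 = -9622898749201/4998480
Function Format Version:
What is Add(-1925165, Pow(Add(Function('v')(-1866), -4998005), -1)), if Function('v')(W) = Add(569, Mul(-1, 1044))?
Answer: Rational(-9622898749201, 4998480) ≈ -1.9252e+6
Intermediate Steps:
Function('v')(W) = -475 (Function('v')(W) = Add(569, -1044) = -475)
Add(-1925165, Pow(Add(Function('v')(-1866), -4998005), -1)) = Add(-1925165, Pow(Add(-475, -4998005), -1)) = Add(-1925165, Pow(-4998480, -1)) = Add(-1925165, Rational(-1, 4998480)) = Rational(-9622898749201, 4998480)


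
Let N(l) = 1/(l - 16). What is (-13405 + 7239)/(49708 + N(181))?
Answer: -1017390/8201821 ≈ -0.12404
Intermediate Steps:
N(l) = 1/(-16 + l)
(-13405 + 7239)/(49708 + N(181)) = (-13405 + 7239)/(49708 + 1/(-16 + 181)) = -6166/(49708 + 1/165) = -6166/8201821/165 = -6166*165/8201821 = -1017390/8201821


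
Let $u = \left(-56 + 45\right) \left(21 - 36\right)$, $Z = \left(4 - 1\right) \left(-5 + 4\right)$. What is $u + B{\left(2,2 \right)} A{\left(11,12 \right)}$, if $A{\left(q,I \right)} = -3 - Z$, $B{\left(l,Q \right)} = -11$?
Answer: $165$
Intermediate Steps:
$Z = -3$ ($Z = 3 \left(-1\right) = -3$)
$A{\left(q,I \right)} = 0$ ($A{\left(q,I \right)} = -3 - -3 = -3 + 3 = 0$)
$u = 165$ ($u = \left(-11\right) \left(-15\right) = 165$)
$u + B{\left(2,2 \right)} A{\left(11,12 \right)} = 165 - 0 = 165 + 0 = 165$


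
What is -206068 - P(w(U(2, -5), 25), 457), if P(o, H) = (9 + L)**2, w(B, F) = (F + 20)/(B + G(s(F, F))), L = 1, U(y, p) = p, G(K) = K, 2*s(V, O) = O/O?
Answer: -206168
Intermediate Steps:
s(V, O) = 1/2 (s(V, O) = (O/O)/2 = (1/2)*1 = 1/2)
w(B, F) = (20 + F)/(1/2 + B) (w(B, F) = (F + 20)/(B + 1/2) = (20 + F)/(1/2 + B))
P(o, H) = 100 (P(o, H) = (9 + 1)**2 = 10**2 = 100)
-206068 - P(w(U(2, -5), 25), 457) = -206068 - 1*100 = -206068 - 100 = -206168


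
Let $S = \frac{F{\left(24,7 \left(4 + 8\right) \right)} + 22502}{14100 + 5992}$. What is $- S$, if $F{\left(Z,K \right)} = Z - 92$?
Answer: $- \frac{11217}{10046} \approx -1.1166$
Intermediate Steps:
$F{\left(Z,K \right)} = -92 + Z$
$S = \frac{11217}{10046}$ ($S = \frac{\left(-92 + 24\right) + 22502}{14100 + 5992} = \frac{-68 + 22502}{20092} = 22434 \cdot \frac{1}{20092} = \frac{11217}{10046} \approx 1.1166$)
$- S = \left(-1\right) \frac{11217}{10046} = - \frac{11217}{10046}$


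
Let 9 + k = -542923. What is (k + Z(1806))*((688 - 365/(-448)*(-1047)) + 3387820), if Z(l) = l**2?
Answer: 257880871706251/28 ≈ 9.2100e+12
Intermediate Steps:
k = -542932 (k = -9 - 542923 = -542932)
(k + Z(1806))*((688 - 365/(-448)*(-1047)) + 3387820) = (-542932 + 1806**2)*((688 - 365/(-448)*(-1047)) + 3387820) = (-542932 + 3261636)*((688 - 365*(-1/448)*(-1047)) + 3387820) = 2718704*((688 + (365/448)*(-1047)) + 3387820) = 2718704*((688 - 382155/448) + 3387820) = 2718704*(-73931/448 + 3387820) = 2718704*(1517669429/448) = 257880871706251/28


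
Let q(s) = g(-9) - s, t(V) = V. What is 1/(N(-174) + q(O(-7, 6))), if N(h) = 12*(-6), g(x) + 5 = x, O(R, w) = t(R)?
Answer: -1/79 ≈ -0.012658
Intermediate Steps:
O(R, w) = R
g(x) = -5 + x
N(h) = -72
q(s) = -14 - s (q(s) = (-5 - 9) - s = -14 - s)
1/(N(-174) + q(O(-7, 6))) = 1/(-72 + (-14 - 1*(-7))) = 1/(-72 + (-14 + 7)) = 1/(-72 - 7) = 1/(-79) = -1/79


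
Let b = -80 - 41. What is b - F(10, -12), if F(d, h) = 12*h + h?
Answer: 35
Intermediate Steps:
F(d, h) = 13*h
b = -121
b - F(10, -12) = -121 - 13*(-12) = -121 - 1*(-156) = -121 + 156 = 35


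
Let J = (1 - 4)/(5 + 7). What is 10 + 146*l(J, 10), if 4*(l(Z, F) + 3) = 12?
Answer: 10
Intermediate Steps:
J = -¼ (J = -3/12 = -3*1/12 = -¼ ≈ -0.25000)
l(Z, F) = 0 (l(Z, F) = -3 + (¼)*12 = -3 + 3 = 0)
10 + 146*l(J, 10) = 10 + 146*0 = 10 + 0 = 10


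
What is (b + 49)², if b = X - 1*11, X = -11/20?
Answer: 561001/400 ≈ 1402.5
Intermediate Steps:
X = -11/20 (X = -11*1/20 = -11/20 ≈ -0.55000)
b = -231/20 (b = -11/20 - 1*11 = -11/20 - 11 = -231/20 ≈ -11.550)
(b + 49)² = (-231/20 + 49)² = (749/20)² = 561001/400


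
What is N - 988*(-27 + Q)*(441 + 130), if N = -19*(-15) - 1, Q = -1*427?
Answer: 256123476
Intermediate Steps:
Q = -427
N = 284 (N = 285 - 1 = 284)
N - 988*(-27 + Q)*(441 + 130) = 284 - 988*(-27 - 427)*(441 + 130) = 284 - (-448552)*571 = 284 - 988*(-259234) = 284 + 256123192 = 256123476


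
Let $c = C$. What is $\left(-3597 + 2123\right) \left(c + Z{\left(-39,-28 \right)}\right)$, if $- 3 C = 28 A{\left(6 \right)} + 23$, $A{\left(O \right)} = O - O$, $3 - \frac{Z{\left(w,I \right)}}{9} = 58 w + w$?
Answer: $- \frac{91660690}{3} \approx -3.0554 \cdot 10^{7}$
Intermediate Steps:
$Z{\left(w,I \right)} = 27 - 531 w$ ($Z{\left(w,I \right)} = 27 - 9 \left(58 w + w\right) = 27 - 9 \cdot 59 w = 27 - 531 w$)
$A{\left(O \right)} = 0$
$C = - \frac{23}{3}$ ($C = - \frac{28 \cdot 0 + 23}{3} = - \frac{0 + 23}{3} = \left(- \frac{1}{3}\right) 23 = - \frac{23}{3} \approx -7.6667$)
$c = - \frac{23}{3} \approx -7.6667$
$\left(-3597 + 2123\right) \left(c + Z{\left(-39,-28 \right)}\right) = \left(-3597 + 2123\right) \left(- \frac{23}{3} + \left(27 - -20709\right)\right) = - 1474 \left(- \frac{23}{3} + \left(27 + 20709\right)\right) = - 1474 \left(- \frac{23}{3} + 20736\right) = \left(-1474\right) \frac{62185}{3} = - \frac{91660690}{3}$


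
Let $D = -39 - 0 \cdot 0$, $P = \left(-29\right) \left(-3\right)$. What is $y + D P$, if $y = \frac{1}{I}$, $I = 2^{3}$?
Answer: $- \frac{27143}{8} \approx -3392.9$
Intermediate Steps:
$P = 87$
$I = 8$
$y = \frac{1}{8} \approx 0.125$
$D = -39$ ($D = -39 - 0 = -39 + 0 = -39$)
$y + D P = \frac{1}{8} - 3393 = - \frac{27143}{8}$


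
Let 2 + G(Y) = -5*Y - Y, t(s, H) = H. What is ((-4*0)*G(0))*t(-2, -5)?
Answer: 0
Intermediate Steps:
G(Y) = -2 - 6*Y (G(Y) = -2 + (-5*Y - Y) = -2 - 6*Y)
((-4*0)*G(0))*t(-2, -5) = ((-4*0)*(-2 - 6*0))*(-5) = (0*(-2 + 0))*(-5) = (0*(-2))*(-5) = 0*(-5) = 0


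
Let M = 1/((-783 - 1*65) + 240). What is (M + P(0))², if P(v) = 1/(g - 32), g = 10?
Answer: 99225/44729344 ≈ 0.0022183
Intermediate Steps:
P(v) = -1/22 (P(v) = 1/(10 - 32) = 1/(-22) = -1/22)
M = -1/608 (M = 1/((-783 - 65) + 240) = 1/(-848 + 240) = 1/(-608) = -1/608 ≈ -0.0016447)
(M + P(0))² = (-1/608 - 1/22)² = (-315/6688)² = 99225/44729344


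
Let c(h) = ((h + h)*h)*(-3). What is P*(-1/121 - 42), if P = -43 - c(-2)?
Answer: 96577/121 ≈ 798.16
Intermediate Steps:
c(h) = -6*h² (c(h) = ((2*h)*h)*(-3) = (2*h²)*(-3) = -6*h²)
P = -19 (P = -43 - (-6)*(-2)² = -43 - (-6)*4 = -43 - 1*(-24) = -43 + 24 = -19)
P*(-1/121 - 42) = -19*(-1/121 - 42) = -19*(-5083/121) = 96577/121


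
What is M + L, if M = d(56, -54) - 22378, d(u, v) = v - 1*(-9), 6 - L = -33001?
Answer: 10584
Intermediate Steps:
L = 33007 (L = 6 - 1*(-33001) = 6 + 33001 = 33007)
d(u, v) = 9 + v (d(u, v) = v + 9 = 9 + v)
M = -22423 (M = (9 - 54) - 22378 = -45 - 22378 = -22423)
M + L = -22423 + 33007 = 10584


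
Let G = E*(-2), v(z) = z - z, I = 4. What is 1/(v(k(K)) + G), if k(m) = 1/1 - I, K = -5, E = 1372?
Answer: -1/2744 ≈ -0.00036443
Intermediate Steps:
k(m) = -3 (k(m) = 1/1 - 1*4 = 1 - 4 = -3)
v(z) = 0
G = -2744 (G = 1372*(-2) = -2744)
1/(v(k(K)) + G) = 1/(0 - 2744) = 1/(-2744) = -1/2744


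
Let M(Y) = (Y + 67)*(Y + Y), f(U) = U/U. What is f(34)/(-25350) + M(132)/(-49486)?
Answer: -665918543/627235050 ≈ -1.0617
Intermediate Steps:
f(U) = 1
M(Y) = 2*Y*(67 + Y) (M(Y) = (67 + Y)*(2*Y) = 2*Y*(67 + Y))
f(34)/(-25350) + M(132)/(-49486) = 1/(-25350) + (2*132*(67 + 132))/(-49486) = 1*(-1/25350) + (2*132*199)*(-1/49486) = -1/25350 + 52536*(-1/49486) = -1/25350 - 26268/24743 = -665918543/627235050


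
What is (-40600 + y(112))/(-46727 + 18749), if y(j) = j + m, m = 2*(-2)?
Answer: 20246/13989 ≈ 1.4473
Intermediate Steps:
m = -4
y(j) = -4 + j (y(j) = j - 4 = -4 + j)
(-40600 + y(112))/(-46727 + 18749) = (-40600 + (-4 + 112))/(-46727 + 18749) = (-40600 + 108)/(-27978) = -40492*(-1/27978) = 20246/13989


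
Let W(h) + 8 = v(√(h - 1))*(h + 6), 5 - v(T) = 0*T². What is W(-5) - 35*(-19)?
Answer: 662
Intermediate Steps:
v(T) = 5 (v(T) = 5 - 0*T² = 5 - 1*0 = 5 + 0 = 5)
W(h) = 22 + 5*h (W(h) = -8 + 5*(h + 6) = -8 + 5*(6 + h) = -8 + (30 + 5*h) = 22 + 5*h)
W(-5) - 35*(-19) = (22 + 5*(-5)) - 35*(-19) = (22 - 25) + 665 = -3 + 665 = 662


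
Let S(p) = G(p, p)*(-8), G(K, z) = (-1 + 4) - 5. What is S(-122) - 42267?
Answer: -42251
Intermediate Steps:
G(K, z) = -2 (G(K, z) = 3 - 5 = -2)
S(p) = 16 (S(p) = -2*(-8) = 16)
S(-122) - 42267 = 16 - 42267 = -42251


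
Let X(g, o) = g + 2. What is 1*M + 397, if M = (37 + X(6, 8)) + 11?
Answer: 453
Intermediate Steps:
X(g, o) = 2 + g
M = 56 (M = (37 + (2 + 6)) + 11 = (37 + 8) + 11 = 45 + 11 = 56)
1*M + 397 = 1*56 + 397 = 56 + 397 = 453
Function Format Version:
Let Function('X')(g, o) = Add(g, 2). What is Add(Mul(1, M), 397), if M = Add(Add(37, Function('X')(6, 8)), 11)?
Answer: 453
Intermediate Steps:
Function('X')(g, o) = Add(2, g)
M = 56 (M = Add(Add(37, Add(2, 6)), 11) = Add(Add(37, 8), 11) = Add(45, 11) = 56)
Add(Mul(1, M), 397) = Add(Mul(1, 56), 397) = Add(56, 397) = 453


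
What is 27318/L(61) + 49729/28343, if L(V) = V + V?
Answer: 390170506/1728923 ≈ 225.67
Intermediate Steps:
L(V) = 2*V
27318/L(61) + 49729/28343 = 27318/((2*61)) + 49729/28343 = 27318/122 + 49729*(1/28343) = 27318*(1/122) + 49729/28343 = 13659/61 + 49729/28343 = 390170506/1728923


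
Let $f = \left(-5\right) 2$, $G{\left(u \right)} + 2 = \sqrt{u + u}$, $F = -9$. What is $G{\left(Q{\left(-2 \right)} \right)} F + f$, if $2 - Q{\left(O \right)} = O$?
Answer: $8 - 18 \sqrt{2} \approx -17.456$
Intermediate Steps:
$Q{\left(O \right)} = 2 - O$
$G{\left(u \right)} = -2 + \sqrt{2} \sqrt{u}$ ($G{\left(u \right)} = -2 + \sqrt{u + u} = -2 + \sqrt{2 u} = -2 + \sqrt{2} \sqrt{u}$)
$f = -10$
$G{\left(Q{\left(-2 \right)} \right)} F + f = \left(-2 + \sqrt{2} \sqrt{2 - -2}\right) \left(-9\right) - 10 = \left(-2 + \sqrt{2} \sqrt{2 + 2}\right) \left(-9\right) - 10 = \left(-2 + \sqrt{2} \sqrt{4}\right) \left(-9\right) - 10 = \left(-2 + \sqrt{2} \cdot 2\right) \left(-9\right) - 10 = \left(-2 + 2 \sqrt{2}\right) \left(-9\right) - 10 = \left(18 - 18 \sqrt{2}\right) - 10 = 8 - 18 \sqrt{2}$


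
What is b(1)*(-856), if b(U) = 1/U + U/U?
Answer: -1712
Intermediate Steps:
b(U) = 1 + 1/U (b(U) = 1/U + 1 = 1 + 1/U)
b(1)*(-856) = ((1 + 1)/1)*(-856) = (1*2)*(-856) = 2*(-856) = -1712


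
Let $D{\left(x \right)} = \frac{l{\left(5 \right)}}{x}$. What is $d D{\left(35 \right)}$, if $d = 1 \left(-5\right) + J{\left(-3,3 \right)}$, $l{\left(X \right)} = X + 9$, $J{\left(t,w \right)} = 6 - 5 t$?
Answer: $\frac{32}{5} \approx 6.4$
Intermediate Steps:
$l{\left(X \right)} = 9 + X$
$d = 16$ ($d = 1 \left(-5\right) + \left(6 - -15\right) = -5 + \left(6 + 15\right) = -5 + 21 = 16$)
$D{\left(x \right)} = \frac{14}{x}$ ($D{\left(x \right)} = \frac{9 + 5}{x} = \frac{14}{x}$)
$d D{\left(35 \right)} = 16 \cdot \frac{14}{35} = 16 \cdot 14 \cdot \frac{1}{35} = 16 \cdot \frac{2}{5} = \frac{32}{5}$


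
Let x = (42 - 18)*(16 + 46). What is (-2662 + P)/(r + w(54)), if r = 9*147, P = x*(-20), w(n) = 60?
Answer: -32422/1383 ≈ -23.443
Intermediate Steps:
x = 1488 (x = 24*62 = 1488)
P = -29760 (P = 1488*(-20) = -29760)
r = 1323
(-2662 + P)/(r + w(54)) = (-2662 - 29760)/(1323 + 60) = -32422/1383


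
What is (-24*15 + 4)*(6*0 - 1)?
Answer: 356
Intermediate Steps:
(-24*15 + 4)*(6*0 - 1) = (-360 + 4)*(0 - 1) = -356*(-1) = 356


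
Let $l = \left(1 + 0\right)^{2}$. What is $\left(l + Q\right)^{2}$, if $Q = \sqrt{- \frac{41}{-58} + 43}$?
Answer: $\frac{2593}{58} + \frac{13 \sqrt{870}}{29} \approx 57.929$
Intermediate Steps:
$Q = \frac{13 \sqrt{870}}{58}$ ($Q = \sqrt{\left(-41\right) \left(- \frac{1}{58}\right) + 43} = \sqrt{\frac{41}{58} + 43} = \sqrt{\frac{2535}{58}} = \frac{13 \sqrt{870}}{58} \approx 6.6111$)
$l = 1$ ($l = 1^{2} = 1$)
$\left(l + Q\right)^{2} = \left(1 + \frac{13 \sqrt{870}}{58}\right)^{2}$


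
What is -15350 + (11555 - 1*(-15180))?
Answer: 11385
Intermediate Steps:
-15350 + (11555 - 1*(-15180)) = -15350 + (11555 + 15180) = -15350 + 26735 = 11385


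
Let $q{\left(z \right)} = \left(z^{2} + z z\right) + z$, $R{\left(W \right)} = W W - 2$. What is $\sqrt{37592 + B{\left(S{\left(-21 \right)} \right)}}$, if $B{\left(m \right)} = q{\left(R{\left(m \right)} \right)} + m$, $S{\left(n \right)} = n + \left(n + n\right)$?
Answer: $\sqrt{31515674} \approx 5613.9$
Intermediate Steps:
$R{\left(W \right)} = -2 + W^{2}$ ($R{\left(W \right)} = W^{2} - 2 = -2 + W^{2}$)
$S{\left(n \right)} = 3 n$ ($S{\left(n \right)} = n + 2 n = 3 n$)
$q{\left(z \right)} = z + 2 z^{2}$ ($q{\left(z \right)} = \left(z^{2} + z^{2}\right) + z = 2 z^{2} + z = z + 2 z^{2}$)
$B{\left(m \right)} = m + \left(-3 + 2 m^{2}\right) \left(-2 + m^{2}\right)$ ($B{\left(m \right)} = \left(-2 + m^{2}\right) \left(1 + 2 \left(-2 + m^{2}\right)\right) + m = \left(-2 + m^{2}\right) \left(1 + \left(-4 + 2 m^{2}\right)\right) + m = \left(-2 + m^{2}\right) \left(-3 + 2 m^{2}\right) + m = \left(-3 + 2 m^{2}\right) \left(-2 + m^{2}\right) + m = m + \left(-3 + 2 m^{2}\right) \left(-2 + m^{2}\right)$)
$\sqrt{37592 + B{\left(S{\left(-21 \right)} \right)}} = \sqrt{37592 + \left(3 \left(-21\right) + \left(-3 + 2 \left(3 \left(-21\right)\right)^{2}\right) \left(-2 + \left(3 \left(-21\right)\right)^{2}\right)\right)} = \sqrt{37592 - \left(63 - \left(-3 + 2 \left(-63\right)^{2}\right) \left(-2 + \left(-63\right)^{2}\right)\right)} = \sqrt{37592 - \left(63 - \left(-3 + 2 \cdot 3969\right) \left(-2 + 3969\right)\right)} = \sqrt{37592 - \left(63 - \left(-3 + 7938\right) 3967\right)} = \sqrt{37592 + \left(-63 + 7935 \cdot 3967\right)} = \sqrt{37592 + \left(-63 + 31478145\right)} = \sqrt{37592 + 31478082} = \sqrt{31515674}$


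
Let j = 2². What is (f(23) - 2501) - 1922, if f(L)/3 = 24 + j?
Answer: -4339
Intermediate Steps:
j = 4
f(L) = 84 (f(L) = 3*(24 + 4) = 3*28 = 84)
(f(23) - 2501) - 1922 = (84 - 2501) - 1922 = -2417 - 1922 = -4339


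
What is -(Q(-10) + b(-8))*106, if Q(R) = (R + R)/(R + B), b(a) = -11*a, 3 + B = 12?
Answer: -11448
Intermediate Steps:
B = 9 (B = -3 + 12 = 9)
Q(R) = 2*R/(9 + R) (Q(R) = (R + R)/(R + 9) = (2*R)/(9 + R) = 2*R/(9 + R))
-(Q(-10) + b(-8))*106 = -(2*(-10)/(9 - 10) - 11*(-8))*106 = -(2*(-10)/(-1) + 88)*106 = -(2*(-10)*(-1) + 88)*106 = -(20 + 88)*106 = -108*106 = -1*11448 = -11448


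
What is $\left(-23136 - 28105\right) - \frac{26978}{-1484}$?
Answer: $- \frac{5429619}{106} \approx -51223.0$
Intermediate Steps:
$\left(-23136 - 28105\right) - \frac{26978}{-1484} = -51241 - - \frac{1927}{106} = -51241 + \frac{1927}{106} = - \frac{5429619}{106}$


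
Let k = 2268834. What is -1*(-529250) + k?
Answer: 2798084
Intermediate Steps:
-1*(-529250) + k = -1*(-529250) + 2268834 = 529250 + 2268834 = 2798084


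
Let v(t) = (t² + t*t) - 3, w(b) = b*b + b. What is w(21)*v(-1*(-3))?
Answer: 6930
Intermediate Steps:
w(b) = b + b² (w(b) = b² + b = b + b²)
v(t) = -3 + 2*t² (v(t) = (t² + t²) - 3 = 2*t² - 3 = -3 + 2*t²)
w(21)*v(-1*(-3)) = (21*(1 + 21))*(-3 + 2*(-1*(-3))²) = (21*22)*(-3 + 2*3²) = 462*(-3 + 2*9) = 462*(-3 + 18) = 462*15 = 6930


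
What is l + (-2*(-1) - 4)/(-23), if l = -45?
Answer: -1033/23 ≈ -44.913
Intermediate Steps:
l + (-2*(-1) - 4)/(-23) = -45 + (-2*(-1) - 4)/(-23) = -45 - (2 - 4)/23 = -45 - 1/23*(-2) = -45 + 2/23 = -1033/23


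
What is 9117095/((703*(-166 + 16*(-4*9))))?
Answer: -9117095/521626 ≈ -17.478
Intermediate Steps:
9117095/((703*(-166 + 16*(-4*9)))) = 9117095/((703*(-166 + 16*(-36)))) = 9117095/((703*(-166 - 576))) = 9117095/((703*(-742))) = 9117095/(-521626) = 9117095*(-1/521626) = -9117095/521626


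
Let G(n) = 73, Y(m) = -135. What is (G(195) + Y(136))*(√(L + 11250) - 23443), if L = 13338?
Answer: 1453466 - 372*√683 ≈ 1.4437e+6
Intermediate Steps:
(G(195) + Y(136))*(√(L + 11250) - 23443) = (73 - 135)*(√(13338 + 11250) - 23443) = -62*(√24588 - 23443) = -62*(6*√683 - 23443) = -62*(-23443 + 6*√683) = 1453466 - 372*√683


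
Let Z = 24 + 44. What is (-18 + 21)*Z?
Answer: 204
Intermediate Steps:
Z = 68
(-18 + 21)*Z = (-18 + 21)*68 = 3*68 = 204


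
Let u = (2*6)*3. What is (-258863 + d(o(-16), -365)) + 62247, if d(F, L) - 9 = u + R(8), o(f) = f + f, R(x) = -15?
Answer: -196586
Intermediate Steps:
u = 36 (u = 12*3 = 36)
o(f) = 2*f
d(F, L) = 30 (d(F, L) = 9 + (36 - 15) = 9 + 21 = 30)
(-258863 + d(o(-16), -365)) + 62247 = (-258863 + 30) + 62247 = -258833 + 62247 = -196586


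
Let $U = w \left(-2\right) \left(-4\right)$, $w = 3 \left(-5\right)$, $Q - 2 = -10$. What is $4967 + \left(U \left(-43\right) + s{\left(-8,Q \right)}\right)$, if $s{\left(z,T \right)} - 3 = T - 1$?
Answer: $10121$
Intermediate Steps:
$Q = -8$ ($Q = 2 - 10 = -8$)
$w = -15$
$s{\left(z,T \right)} = 2 + T$ ($s{\left(z,T \right)} = 3 + \left(T - 1\right) = 3 + \left(-1 + T\right) = 2 + T$)
$U = -120$ ($U = \left(-15\right) \left(-2\right) \left(-4\right) = 30 \left(-4\right) = -120$)
$4967 + \left(U \left(-43\right) + s{\left(-8,Q \right)}\right) = 4967 + \left(\left(-120\right) \left(-43\right) + \left(2 - 8\right)\right) = 4967 + \left(5160 - 6\right) = 4967 + 5154 = 10121$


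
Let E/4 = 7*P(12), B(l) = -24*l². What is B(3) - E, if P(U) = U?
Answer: -552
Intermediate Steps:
E = 336 (E = 4*(7*12) = 4*84 = 336)
B(3) - E = -24*3² - 1*336 = -24*9 - 336 = -216 - 336 = -552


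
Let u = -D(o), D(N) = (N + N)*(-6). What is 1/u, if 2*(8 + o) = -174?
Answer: -1/1140 ≈ -0.00087719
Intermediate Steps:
o = -95 (o = -8 + (1/2)*(-174) = -8 - 87 = -95)
D(N) = -12*N (D(N) = (2*N)*(-6) = -12*N)
u = -1140 (u = -(-12)*(-95) = -1*1140 = -1140)
1/u = 1/(-1140) = -1/1140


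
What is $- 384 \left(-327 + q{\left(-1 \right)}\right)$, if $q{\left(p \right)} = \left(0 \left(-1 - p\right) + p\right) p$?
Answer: $125184$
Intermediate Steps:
$q{\left(p \right)} = p^{2}$ ($q{\left(p \right)} = \left(0 + p\right) p = p p = p^{2}$)
$- 384 \left(-327 + q{\left(-1 \right)}\right) = - 384 \left(-327 + \left(-1\right)^{2}\right) = - 384 \left(-327 + 1\right) = \left(-384\right) \left(-326\right) = 125184$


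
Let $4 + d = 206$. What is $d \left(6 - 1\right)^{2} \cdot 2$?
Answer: $10100$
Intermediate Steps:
$d = 202$ ($d = -4 + 206 = 202$)
$d \left(6 - 1\right)^{2} \cdot 2 = 202 \left(6 - 1\right)^{2} \cdot 2 = 202 \cdot 5^{2} \cdot 2 = 202 \cdot 25 \cdot 2 = 202 \cdot 50 = 10100$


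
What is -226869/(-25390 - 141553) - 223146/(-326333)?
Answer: 15898214865/7782715717 ≈ 2.0428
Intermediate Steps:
-226869/(-25390 - 141553) - 223146/(-326333) = -226869/(-166943) - 223146*(-1/326333) = -226869*(-1/166943) + 31878/46619 = 226869/166943 + 31878/46619 = 15898214865/7782715717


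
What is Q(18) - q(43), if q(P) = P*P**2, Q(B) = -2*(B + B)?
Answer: -79579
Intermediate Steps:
Q(B) = -4*B
q(P) = P**3
Q(18) - q(43) = -4*18 - 1*43**3 = -72 - 1*79507 = -72 - 79507 = -79579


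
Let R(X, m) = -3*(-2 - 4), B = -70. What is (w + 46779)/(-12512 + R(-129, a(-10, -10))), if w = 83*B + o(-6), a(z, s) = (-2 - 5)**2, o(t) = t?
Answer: -40963/12494 ≈ -3.2786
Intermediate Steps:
a(z, s) = 49 (a(z, s) = (-7)**2 = 49)
w = -5816 (w = 83*(-70) - 6 = -5810 - 6 = -5816)
R(X, m) = 18 (R(X, m) = -3*(-6) = 18)
(w + 46779)/(-12512 + R(-129, a(-10, -10))) = (-5816 + 46779)/(-12512 + 18) = 40963/(-12494) = 40963*(-1/12494) = -40963/12494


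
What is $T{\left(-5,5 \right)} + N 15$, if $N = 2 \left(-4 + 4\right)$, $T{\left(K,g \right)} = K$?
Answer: $-5$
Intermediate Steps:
$N = 0$ ($N = 2 \cdot 0 = 0$)
$T{\left(-5,5 \right)} + N 15 = -5 + 0 \cdot 15 = -5 + 0 = -5$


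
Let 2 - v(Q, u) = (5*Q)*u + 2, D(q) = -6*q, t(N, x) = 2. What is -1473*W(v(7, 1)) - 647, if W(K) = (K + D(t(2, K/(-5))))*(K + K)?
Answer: -4846817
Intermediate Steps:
v(Q, u) = -5*Q*u (v(Q, u) = 2 - ((5*Q)*u + 2) = 2 - (5*Q*u + 2) = 2 - (2 + 5*Q*u) = 2 + (-2 - 5*Q*u) = -5*Q*u)
W(K) = 2*K*(-12 + K) (W(K) = (K - 6*2)*(K + K) = (K - 12)*(2*K) = (-12 + K)*(2*K) = 2*K*(-12 + K))
-1473*W(v(7, 1)) - 647 = -2946*(-5*7*1)*(-12 - 5*7*1) - 647 = -2946*(-35)*(-12 - 35) - 647 = -2946*(-35)*(-47) - 647 = -1473*3290 - 647 = -4846170 - 647 = -4846817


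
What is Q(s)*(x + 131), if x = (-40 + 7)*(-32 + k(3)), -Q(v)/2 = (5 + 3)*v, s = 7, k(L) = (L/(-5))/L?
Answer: -668416/5 ≈ -1.3368e+5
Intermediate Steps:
k(L) = -1/5 (k(L) = (L*(-1/5))/L = (-L/5)/L = -1/5)
Q(v) = -16*v (Q(v) = -2*(5 + 3)*v = -16*v)
x = 5313/5 (x = (-40 + 7)*(-32 - 1/5) = -33*(-161/5) = 5313/5 ≈ 1062.6)
Q(s)*(x + 131) = (-16*7)*(5313/5 + 131) = -112*5968/5 = -668416/5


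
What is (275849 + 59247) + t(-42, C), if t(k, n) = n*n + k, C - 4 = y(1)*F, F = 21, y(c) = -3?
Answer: 338535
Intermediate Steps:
C = -59 (C = 4 - 3*21 = 4 - 63 = -59)
t(k, n) = k + n**2 (t(k, n) = n**2 + k = k + n**2)
(275849 + 59247) + t(-42, C) = (275849 + 59247) + (-42 + (-59)**2) = 335096 + (-42 + 3481) = 335096 + 3439 = 338535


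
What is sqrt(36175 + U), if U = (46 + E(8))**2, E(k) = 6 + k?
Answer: 5*sqrt(1591) ≈ 199.44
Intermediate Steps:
U = 3600 (U = (46 + (6 + 8))**2 = (46 + 14)**2 = 60**2 = 3600)
sqrt(36175 + U) = sqrt(36175 + 3600) = sqrt(39775) = 5*sqrt(1591)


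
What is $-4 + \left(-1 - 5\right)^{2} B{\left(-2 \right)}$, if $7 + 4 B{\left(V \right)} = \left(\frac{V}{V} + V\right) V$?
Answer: $-49$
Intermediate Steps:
$B{\left(V \right)} = - \frac{7}{4} + \frac{V \left(1 + V\right)}{4}$ ($B{\left(V \right)} = - \frac{7}{4} + \frac{\left(\frac{V}{V} + V\right) V}{4} = - \frac{7}{4} + \frac{\left(1 + V\right) V}{4} = - \frac{7}{4} + \frac{V \left(1 + V\right)}{4}$)
$-4 + \left(-1 - 5\right)^{2} B{\left(-2 \right)} = -4 + \left(-1 - 5\right)^{2} \left(- \frac{7}{4} + \frac{1}{4} \left(-2\right) + \frac{\left(-2\right)^{2}}{4}\right) = -4 + \left(-6\right)^{2} \left(- \frac{7}{4} - \frac{1}{2} + \frac{1}{4} \cdot 4\right) = -4 + 36 \left(- \frac{7}{4} - \frac{1}{2} + 1\right) = -4 + 36 \left(- \frac{5}{4}\right) = -4 - 45 = -49$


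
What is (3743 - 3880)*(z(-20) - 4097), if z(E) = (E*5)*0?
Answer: 561289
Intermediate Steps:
z(E) = 0 (z(E) = (5*E)*0 = 0)
(3743 - 3880)*(z(-20) - 4097) = (3743 - 3880)*(0 - 4097) = -137*(-4097) = 561289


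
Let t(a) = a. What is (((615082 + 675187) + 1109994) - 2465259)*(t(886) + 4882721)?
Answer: -317414920572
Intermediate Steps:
(((615082 + 675187) + 1109994) - 2465259)*(t(886) + 4882721) = (((615082 + 675187) + 1109994) - 2465259)*(886 + 4882721) = ((1290269 + 1109994) - 2465259)*4883607 = (2400263 - 2465259)*4883607 = -64996*4883607 = -317414920572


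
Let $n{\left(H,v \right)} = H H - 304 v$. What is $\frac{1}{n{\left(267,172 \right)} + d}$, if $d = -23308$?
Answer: $- \frac{1}{4307} \approx -0.00023218$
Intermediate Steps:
$n{\left(H,v \right)} = H^{2} - 304 v$
$\frac{1}{n{\left(267,172 \right)} + d} = \frac{1}{\left(267^{2} - 52288\right) - 23308} = \frac{1}{\left(71289 - 52288\right) - 23308} = \frac{1}{19001 - 23308} = \frac{1}{-4307} = - \frac{1}{4307}$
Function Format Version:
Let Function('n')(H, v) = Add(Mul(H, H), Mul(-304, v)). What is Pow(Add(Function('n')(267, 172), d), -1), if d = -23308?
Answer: Rational(-1, 4307) ≈ -0.00023218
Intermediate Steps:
Function('n')(H, v) = Add(Pow(H, 2), Mul(-304, v))
Pow(Add(Function('n')(267, 172), d), -1) = Pow(Add(Add(Pow(267, 2), Mul(-304, 172)), -23308), -1) = Pow(Add(Add(71289, -52288), -23308), -1) = Pow(Add(19001, -23308), -1) = Pow(-4307, -1) = Rational(-1, 4307)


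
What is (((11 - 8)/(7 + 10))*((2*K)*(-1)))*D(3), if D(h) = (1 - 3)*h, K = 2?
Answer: 72/17 ≈ 4.2353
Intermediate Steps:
D(h) = -2*h
(((11 - 8)/(7 + 10))*((2*K)*(-1)))*D(3) = (((11 - 8)/(7 + 10))*((2*2)*(-1)))*(-2*3) = ((3/17)*(4*(-1)))*(-6) = ((3*(1/17))*(-4))*(-6) = ((3/17)*(-4))*(-6) = -12/17*(-6) = 72/17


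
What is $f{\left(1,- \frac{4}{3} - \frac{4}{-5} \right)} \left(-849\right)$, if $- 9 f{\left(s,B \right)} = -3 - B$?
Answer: $- \frac{10471}{45} \approx -232.69$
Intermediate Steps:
$f{\left(s,B \right)} = \frac{1}{3} + \frac{B}{9}$ ($f{\left(s,B \right)} = - \frac{-3 - B}{9} = \frac{1}{3} + \frac{B}{9}$)
$f{\left(1,- \frac{4}{3} - \frac{4}{-5} \right)} \left(-849\right) = \left(\frac{1}{3} + \frac{- \frac{4}{3} - \frac{4}{-5}}{9}\right) \left(-849\right) = \left(\frac{1}{3} + \frac{\left(-4\right) \frac{1}{3} - - \frac{4}{5}}{9}\right) \left(-849\right) = \left(\frac{1}{3} + \frac{- \frac{4}{3} + \frac{4}{5}}{9}\right) \left(-849\right) = \left(\frac{1}{3} + \frac{1}{9} \left(- \frac{8}{15}\right)\right) \left(-849\right) = \left(\frac{1}{3} - \frac{8}{135}\right) \left(-849\right) = \frac{37}{135} \left(-849\right) = - \frac{10471}{45}$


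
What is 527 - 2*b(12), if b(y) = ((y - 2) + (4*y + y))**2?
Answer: -9273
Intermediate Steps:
b(y) = (-2 + 6*y)**2 (b(y) = ((-2 + y) + 5*y)**2 = (-2 + 6*y)**2)
527 - 2*b(12) = 527 - 8*(-1 + 3*12)**2 = 527 - 8*(-1 + 36)**2 = 527 - 8*35**2 = 527 - 8*1225 = 527 - 2*4900 = 527 - 9800 = -9273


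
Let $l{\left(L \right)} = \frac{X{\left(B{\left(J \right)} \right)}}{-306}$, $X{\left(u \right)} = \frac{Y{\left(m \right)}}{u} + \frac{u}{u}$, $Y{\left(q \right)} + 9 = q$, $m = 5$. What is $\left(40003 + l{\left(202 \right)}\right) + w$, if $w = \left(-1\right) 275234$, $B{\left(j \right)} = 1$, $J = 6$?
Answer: $- \frac{23993561}{102} \approx -2.3523 \cdot 10^{5}$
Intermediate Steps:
$Y{\left(q \right)} = -9 + q$
$X{\left(u \right)} = 1 - \frac{4}{u}$ ($X{\left(u \right)} = \frac{-9 + 5}{u} + \frac{u}{u} = - \frac{4}{u} + 1 = 1 - \frac{4}{u}$)
$w = -275234$
$l{\left(L \right)} = \frac{1}{102}$ ($l{\left(L \right)} = \frac{1^{-1} \left(-4 + 1\right)}{-306} = 1 \left(-3\right) \left(- \frac{1}{306}\right) = \left(-3\right) \left(- \frac{1}{306}\right) = \frac{1}{102}$)
$\left(40003 + l{\left(202 \right)}\right) + w = \left(40003 + \frac{1}{102}\right) - 275234 = \frac{4080307}{102} - 275234 = - \frac{23993561}{102}$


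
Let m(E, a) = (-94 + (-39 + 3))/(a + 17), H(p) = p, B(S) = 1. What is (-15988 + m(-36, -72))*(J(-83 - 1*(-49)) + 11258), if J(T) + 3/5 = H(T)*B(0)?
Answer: -9867725514/55 ≈ -1.7941e+8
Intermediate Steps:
m(E, a) = -130/(17 + a) (m(E, a) = (-94 - 36)/(17 + a) = -130/(17 + a))
J(T) = -3/5 + T (J(T) = -3/5 + T*1 = -3/5 + T)
(-15988 + m(-36, -72))*(J(-83 - 1*(-49)) + 11258) = (-15988 - 130/(17 - 72))*((-3/5 + (-83 - 1*(-49))) + 11258) = (-15988 - 130/(-55))*((-3/5 + (-83 + 49)) + 11258) = (-15988 - 130*(-1/55))*((-3/5 - 34) + 11258) = (-15988 + 26/11)*(-173/5 + 11258) = -175842/11*56117/5 = -9867725514/55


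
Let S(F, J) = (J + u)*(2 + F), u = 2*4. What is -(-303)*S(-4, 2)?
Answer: -6060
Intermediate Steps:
u = 8
S(F, J) = (2 + F)*(8 + J) (S(F, J) = (J + 8)*(2 + F) = (8 + J)*(2 + F) = (2 + F)*(8 + J))
-(-303)*S(-4, 2) = -(-303)*(16 + 2*2 + 8*(-4) - 4*2) = -(-303)*(16 + 4 - 32 - 8) = -(-303)*(-20) = -1*6060 = -6060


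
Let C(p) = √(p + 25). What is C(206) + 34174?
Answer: 34174 + √231 ≈ 34189.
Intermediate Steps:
C(p) = √(25 + p)
C(206) + 34174 = √(25 + 206) + 34174 = √231 + 34174 = 34174 + √231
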